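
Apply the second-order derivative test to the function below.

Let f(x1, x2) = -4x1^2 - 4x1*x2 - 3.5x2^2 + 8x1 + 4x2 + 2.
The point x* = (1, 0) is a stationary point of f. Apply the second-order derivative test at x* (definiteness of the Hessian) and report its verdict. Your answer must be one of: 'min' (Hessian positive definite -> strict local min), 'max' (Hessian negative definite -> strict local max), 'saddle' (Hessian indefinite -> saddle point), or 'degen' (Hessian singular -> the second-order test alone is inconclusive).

Compute the Hessian H = grad^2 f:
  H = [[-8, -4], [-4, -7]]
Verify stationarity: grad f(x*) = H x* + g = (0, 0).
Eigenvalues of H: -11.5311, -3.4689.
Both eigenvalues < 0, so H is negative definite -> x* is a strict local max.

max


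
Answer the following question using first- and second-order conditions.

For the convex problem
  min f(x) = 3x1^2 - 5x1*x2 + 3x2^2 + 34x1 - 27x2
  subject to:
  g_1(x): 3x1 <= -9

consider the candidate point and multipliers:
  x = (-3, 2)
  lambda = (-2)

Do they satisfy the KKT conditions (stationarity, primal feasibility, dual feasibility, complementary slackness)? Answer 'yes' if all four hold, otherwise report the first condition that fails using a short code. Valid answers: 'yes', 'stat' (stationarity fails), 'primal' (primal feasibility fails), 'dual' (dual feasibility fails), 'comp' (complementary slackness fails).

Gradient of f: grad f(x) = Q x + c = (6, 0)
Constraint values g_i(x) = a_i^T x - b_i:
  g_1((-3, 2)) = 0
Stationarity residual: grad f(x) + sum_i lambda_i a_i = (0, 0)
  -> stationarity OK
Primal feasibility (all g_i <= 0): OK
Dual feasibility (all lambda_i >= 0): FAILS
Complementary slackness (lambda_i * g_i(x) = 0 for all i): OK

Verdict: the first failing condition is dual_feasibility -> dual.

dual


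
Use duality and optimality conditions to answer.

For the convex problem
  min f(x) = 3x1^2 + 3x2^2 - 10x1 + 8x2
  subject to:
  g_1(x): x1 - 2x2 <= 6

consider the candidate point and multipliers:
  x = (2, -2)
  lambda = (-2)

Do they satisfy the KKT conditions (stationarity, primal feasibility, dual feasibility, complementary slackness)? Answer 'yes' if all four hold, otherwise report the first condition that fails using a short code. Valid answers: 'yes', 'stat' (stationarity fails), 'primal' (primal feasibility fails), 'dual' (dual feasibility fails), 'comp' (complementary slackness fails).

Gradient of f: grad f(x) = Q x + c = (2, -4)
Constraint values g_i(x) = a_i^T x - b_i:
  g_1((2, -2)) = 0
Stationarity residual: grad f(x) + sum_i lambda_i a_i = (0, 0)
  -> stationarity OK
Primal feasibility (all g_i <= 0): OK
Dual feasibility (all lambda_i >= 0): FAILS
Complementary slackness (lambda_i * g_i(x) = 0 for all i): OK

Verdict: the first failing condition is dual_feasibility -> dual.

dual


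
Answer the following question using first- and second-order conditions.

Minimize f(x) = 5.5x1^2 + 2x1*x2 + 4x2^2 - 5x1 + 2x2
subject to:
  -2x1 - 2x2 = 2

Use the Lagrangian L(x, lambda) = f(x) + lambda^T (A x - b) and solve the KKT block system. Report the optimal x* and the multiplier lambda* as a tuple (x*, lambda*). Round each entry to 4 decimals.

Form the Lagrangian:
  L(x, lambda) = (1/2) x^T Q x + c^T x + lambda^T (A x - b)
Stationarity (grad_x L = 0): Q x + c + A^T lambda = 0.
Primal feasibility: A x = b.

This gives the KKT block system:
  [ Q   A^T ] [ x     ]   [-c ]
  [ A    0  ] [ lambda ] = [ b ]

Solving the linear system:
  x*      = (0.0667, -1.0667)
  lambda* = (-3.2)
  f(x*)   = 1.9667

x* = (0.0667, -1.0667), lambda* = (-3.2)


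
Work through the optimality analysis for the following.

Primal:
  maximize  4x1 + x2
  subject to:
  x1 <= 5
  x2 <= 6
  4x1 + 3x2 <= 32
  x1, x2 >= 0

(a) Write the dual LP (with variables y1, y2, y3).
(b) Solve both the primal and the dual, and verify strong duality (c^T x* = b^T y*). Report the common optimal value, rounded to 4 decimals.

The standard primal-dual pair for 'max c^T x s.t. A x <= b, x >= 0' is:
  Dual:  min b^T y  s.t.  A^T y >= c,  y >= 0.

So the dual LP is:
  minimize  5y1 + 6y2 + 32y3
  subject to:
    y1 + 4y3 >= 4
    y2 + 3y3 >= 1
    y1, y2, y3 >= 0

Solving the primal: x* = (5, 4).
  primal value c^T x* = 24.
Solving the dual: y* = (2.6667, 0, 0.3333).
  dual value b^T y* = 24.
Strong duality: c^T x* = b^T y*. Confirmed.

24


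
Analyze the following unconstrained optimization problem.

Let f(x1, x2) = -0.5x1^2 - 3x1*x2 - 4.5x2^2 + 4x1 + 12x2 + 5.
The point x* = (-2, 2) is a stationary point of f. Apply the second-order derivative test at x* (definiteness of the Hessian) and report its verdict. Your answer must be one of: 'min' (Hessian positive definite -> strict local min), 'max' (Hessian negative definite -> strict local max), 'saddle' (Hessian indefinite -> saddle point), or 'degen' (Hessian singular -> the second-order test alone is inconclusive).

Compute the Hessian H = grad^2 f:
  H = [[-1, -3], [-3, -9]]
Verify stationarity: grad f(x*) = H x* + g = (0, 0).
Eigenvalues of H: -10, 0.
H has a zero eigenvalue (singular; negative semidefinite but not definite), so H is neither positive definite, negative definite, nor indefinite. The second-order test alone is inconclusive -> degen.
(Indeed, f is constant along the null direction of H through x*, so x* is not a strict local extremum.)

degen


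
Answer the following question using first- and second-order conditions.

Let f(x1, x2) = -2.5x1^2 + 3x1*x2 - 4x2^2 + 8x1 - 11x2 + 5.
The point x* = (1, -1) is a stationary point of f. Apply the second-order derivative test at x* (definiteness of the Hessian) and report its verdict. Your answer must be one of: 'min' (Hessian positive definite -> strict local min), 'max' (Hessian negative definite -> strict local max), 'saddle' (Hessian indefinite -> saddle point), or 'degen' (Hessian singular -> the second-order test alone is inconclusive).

Compute the Hessian H = grad^2 f:
  H = [[-5, 3], [3, -8]]
Verify stationarity: grad f(x*) = H x* + g = (0, 0).
Eigenvalues of H: -9.8541, -3.1459.
Both eigenvalues < 0, so H is negative definite -> x* is a strict local max.

max


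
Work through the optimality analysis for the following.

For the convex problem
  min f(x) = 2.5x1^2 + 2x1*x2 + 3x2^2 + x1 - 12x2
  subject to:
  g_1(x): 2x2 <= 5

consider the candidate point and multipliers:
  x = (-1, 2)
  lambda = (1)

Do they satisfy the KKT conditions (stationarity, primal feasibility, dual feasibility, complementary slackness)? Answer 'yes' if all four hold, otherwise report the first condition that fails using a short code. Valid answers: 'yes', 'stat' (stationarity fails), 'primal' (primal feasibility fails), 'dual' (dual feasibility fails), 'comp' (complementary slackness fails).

Gradient of f: grad f(x) = Q x + c = (0, -2)
Constraint values g_i(x) = a_i^T x - b_i:
  g_1((-1, 2)) = -1
Stationarity residual: grad f(x) + sum_i lambda_i a_i = (0, 0)
  -> stationarity OK
Primal feasibility (all g_i <= 0): OK
Dual feasibility (all lambda_i >= 0): OK
Complementary slackness (lambda_i * g_i(x) = 0 for all i): FAILS

Verdict: the first failing condition is complementary_slackness -> comp.

comp


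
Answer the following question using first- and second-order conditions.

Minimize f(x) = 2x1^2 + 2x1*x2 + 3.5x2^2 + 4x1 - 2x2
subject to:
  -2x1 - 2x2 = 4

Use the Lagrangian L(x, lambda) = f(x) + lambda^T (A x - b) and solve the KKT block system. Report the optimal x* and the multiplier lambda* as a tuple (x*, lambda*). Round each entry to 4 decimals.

Form the Lagrangian:
  L(x, lambda) = (1/2) x^T Q x + c^T x + lambda^T (A x - b)
Stationarity (grad_x L = 0): Q x + c + A^T lambda = 0.
Primal feasibility: A x = b.

This gives the KKT block system:
  [ Q   A^T ] [ x     ]   [-c ]
  [ A    0  ] [ lambda ] = [ b ]

Solving the linear system:
  x*      = (-2.2857, 0.2857)
  lambda* = (-2.2857)
  f(x*)   = -0.2857

x* = (-2.2857, 0.2857), lambda* = (-2.2857)


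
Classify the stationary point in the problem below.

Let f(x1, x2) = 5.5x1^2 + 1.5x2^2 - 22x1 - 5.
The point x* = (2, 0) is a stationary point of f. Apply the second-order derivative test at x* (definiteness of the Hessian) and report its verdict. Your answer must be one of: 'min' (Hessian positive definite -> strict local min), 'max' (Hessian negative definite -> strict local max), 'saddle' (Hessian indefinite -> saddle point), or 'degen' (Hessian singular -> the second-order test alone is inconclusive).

Compute the Hessian H = grad^2 f:
  H = [[11, 0], [0, 3]]
Verify stationarity: grad f(x*) = H x* + g = (0, 0).
Eigenvalues of H: 3, 11.
Both eigenvalues > 0, so H is positive definite -> x* is a strict local min.

min


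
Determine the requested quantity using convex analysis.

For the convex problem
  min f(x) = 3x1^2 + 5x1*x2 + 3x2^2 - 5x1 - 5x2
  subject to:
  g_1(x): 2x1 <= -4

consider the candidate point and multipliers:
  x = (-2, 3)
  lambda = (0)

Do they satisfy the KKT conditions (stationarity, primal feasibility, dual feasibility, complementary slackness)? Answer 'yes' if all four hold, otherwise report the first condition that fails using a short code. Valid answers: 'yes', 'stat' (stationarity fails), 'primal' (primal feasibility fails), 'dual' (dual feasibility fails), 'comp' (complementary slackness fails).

Gradient of f: grad f(x) = Q x + c = (-2, 3)
Constraint values g_i(x) = a_i^T x - b_i:
  g_1((-2, 3)) = 0
Stationarity residual: grad f(x) + sum_i lambda_i a_i = (-2, 3)
  -> stationarity FAILS
Primal feasibility (all g_i <= 0): OK
Dual feasibility (all lambda_i >= 0): OK
Complementary slackness (lambda_i * g_i(x) = 0 for all i): OK

Verdict: the first failing condition is stationarity -> stat.

stat


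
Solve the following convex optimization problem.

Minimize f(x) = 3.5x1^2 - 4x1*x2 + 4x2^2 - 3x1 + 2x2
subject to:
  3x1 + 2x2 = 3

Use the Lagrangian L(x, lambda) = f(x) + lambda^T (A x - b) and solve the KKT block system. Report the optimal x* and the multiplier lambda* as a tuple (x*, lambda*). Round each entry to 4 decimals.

Form the Lagrangian:
  L(x, lambda) = (1/2) x^T Q x + c^T x + lambda^T (A x - b)
Stationarity (grad_x L = 0): Q x + c + A^T lambda = 0.
Primal feasibility: A x = b.

This gives the KKT block system:
  [ Q   A^T ] [ x     ]   [-c ]
  [ A    0  ] [ lambda ] = [ b ]

Solving the linear system:
  x*      = (0.8108, 0.2838)
  lambda* = (-0.5135)
  f(x*)   = -0.1622

x* = (0.8108, 0.2838), lambda* = (-0.5135)


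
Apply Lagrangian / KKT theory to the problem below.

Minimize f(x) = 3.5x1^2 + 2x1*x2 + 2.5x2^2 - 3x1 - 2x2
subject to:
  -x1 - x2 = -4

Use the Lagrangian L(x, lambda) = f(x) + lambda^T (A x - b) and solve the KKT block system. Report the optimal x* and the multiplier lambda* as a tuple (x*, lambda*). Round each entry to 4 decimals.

Form the Lagrangian:
  L(x, lambda) = (1/2) x^T Q x + c^T x + lambda^T (A x - b)
Stationarity (grad_x L = 0): Q x + c + A^T lambda = 0.
Primal feasibility: A x = b.

This gives the KKT block system:
  [ Q   A^T ] [ x     ]   [-c ]
  [ A    0  ] [ lambda ] = [ b ]

Solving the linear system:
  x*      = (1.625, 2.375)
  lambda* = (13.125)
  f(x*)   = 21.4375

x* = (1.625, 2.375), lambda* = (13.125)


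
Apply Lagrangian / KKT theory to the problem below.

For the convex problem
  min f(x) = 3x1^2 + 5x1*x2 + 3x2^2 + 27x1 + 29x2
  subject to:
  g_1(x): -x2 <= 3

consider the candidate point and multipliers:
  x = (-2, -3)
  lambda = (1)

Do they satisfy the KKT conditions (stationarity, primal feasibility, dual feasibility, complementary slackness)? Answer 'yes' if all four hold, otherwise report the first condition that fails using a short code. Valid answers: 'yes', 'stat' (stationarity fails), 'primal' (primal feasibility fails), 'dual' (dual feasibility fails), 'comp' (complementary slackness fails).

Gradient of f: grad f(x) = Q x + c = (0, 1)
Constraint values g_i(x) = a_i^T x - b_i:
  g_1((-2, -3)) = 0
Stationarity residual: grad f(x) + sum_i lambda_i a_i = (0, 0)
  -> stationarity OK
Primal feasibility (all g_i <= 0): OK
Dual feasibility (all lambda_i >= 0): OK
Complementary slackness (lambda_i * g_i(x) = 0 for all i): OK

Verdict: yes, KKT holds.

yes


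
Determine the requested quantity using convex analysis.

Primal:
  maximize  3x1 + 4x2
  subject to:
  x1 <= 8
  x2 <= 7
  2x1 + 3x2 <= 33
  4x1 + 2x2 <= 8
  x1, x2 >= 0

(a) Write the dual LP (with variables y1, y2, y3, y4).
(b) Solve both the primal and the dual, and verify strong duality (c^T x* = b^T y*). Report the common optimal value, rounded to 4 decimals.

The standard primal-dual pair for 'max c^T x s.t. A x <= b, x >= 0' is:
  Dual:  min b^T y  s.t.  A^T y >= c,  y >= 0.

So the dual LP is:
  minimize  8y1 + 7y2 + 33y3 + 8y4
  subject to:
    y1 + 2y3 + 4y4 >= 3
    y2 + 3y3 + 2y4 >= 4
    y1, y2, y3, y4 >= 0

Solving the primal: x* = (0, 4).
  primal value c^T x* = 16.
Solving the dual: y* = (0, 0, 0, 2).
  dual value b^T y* = 16.
Strong duality: c^T x* = b^T y*. Confirmed.

16


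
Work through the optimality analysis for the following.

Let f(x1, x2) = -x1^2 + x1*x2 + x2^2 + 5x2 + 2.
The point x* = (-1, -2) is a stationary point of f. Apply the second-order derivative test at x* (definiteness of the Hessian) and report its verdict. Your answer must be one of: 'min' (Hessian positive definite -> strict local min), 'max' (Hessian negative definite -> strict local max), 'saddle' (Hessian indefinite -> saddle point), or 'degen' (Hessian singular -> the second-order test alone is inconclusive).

Compute the Hessian H = grad^2 f:
  H = [[-2, 1], [1, 2]]
Verify stationarity: grad f(x*) = H x* + g = (0, 0).
Eigenvalues of H: -2.2361, 2.2361.
Eigenvalues have mixed signs, so H is indefinite -> x* is a saddle point.

saddle


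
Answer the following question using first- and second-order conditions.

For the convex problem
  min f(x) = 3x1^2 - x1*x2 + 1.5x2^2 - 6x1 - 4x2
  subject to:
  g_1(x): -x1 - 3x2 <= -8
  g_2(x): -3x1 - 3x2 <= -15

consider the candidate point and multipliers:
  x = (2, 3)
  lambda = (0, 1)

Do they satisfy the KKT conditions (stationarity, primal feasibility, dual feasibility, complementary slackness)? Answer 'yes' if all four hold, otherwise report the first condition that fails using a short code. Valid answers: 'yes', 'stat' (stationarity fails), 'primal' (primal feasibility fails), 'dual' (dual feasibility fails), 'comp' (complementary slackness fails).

Gradient of f: grad f(x) = Q x + c = (3, 3)
Constraint values g_i(x) = a_i^T x - b_i:
  g_1((2, 3)) = -3
  g_2((2, 3)) = 0
Stationarity residual: grad f(x) + sum_i lambda_i a_i = (0, 0)
  -> stationarity OK
Primal feasibility (all g_i <= 0): OK
Dual feasibility (all lambda_i >= 0): OK
Complementary slackness (lambda_i * g_i(x) = 0 for all i): OK

Verdict: yes, KKT holds.

yes


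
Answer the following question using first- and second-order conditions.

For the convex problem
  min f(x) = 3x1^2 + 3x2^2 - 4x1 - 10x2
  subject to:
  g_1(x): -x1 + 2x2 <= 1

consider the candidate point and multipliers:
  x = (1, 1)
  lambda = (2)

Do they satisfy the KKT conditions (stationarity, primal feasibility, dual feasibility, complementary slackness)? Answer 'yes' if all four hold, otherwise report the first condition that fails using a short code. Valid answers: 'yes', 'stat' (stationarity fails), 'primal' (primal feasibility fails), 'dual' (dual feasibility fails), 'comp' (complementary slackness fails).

Gradient of f: grad f(x) = Q x + c = (2, -4)
Constraint values g_i(x) = a_i^T x - b_i:
  g_1((1, 1)) = 0
Stationarity residual: grad f(x) + sum_i lambda_i a_i = (0, 0)
  -> stationarity OK
Primal feasibility (all g_i <= 0): OK
Dual feasibility (all lambda_i >= 0): OK
Complementary slackness (lambda_i * g_i(x) = 0 for all i): OK

Verdict: yes, KKT holds.

yes


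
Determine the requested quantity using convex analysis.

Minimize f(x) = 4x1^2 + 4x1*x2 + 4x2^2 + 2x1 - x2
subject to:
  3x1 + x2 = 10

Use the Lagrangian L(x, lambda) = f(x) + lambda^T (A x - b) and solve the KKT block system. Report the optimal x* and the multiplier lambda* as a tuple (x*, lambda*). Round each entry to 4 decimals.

Form the Lagrangian:
  L(x, lambda) = (1/2) x^T Q x + c^T x + lambda^T (A x - b)
Stationarity (grad_x L = 0): Q x + c + A^T lambda = 0.
Primal feasibility: A x = b.

This gives the KKT block system:
  [ Q   A^T ] [ x     ]   [-c ]
  [ A    0  ] [ lambda ] = [ b ]

Solving the linear system:
  x*      = (3.4821, -0.4464)
  lambda* = (-9.3571)
  f(x*)   = 50.4911

x* = (3.4821, -0.4464), lambda* = (-9.3571)


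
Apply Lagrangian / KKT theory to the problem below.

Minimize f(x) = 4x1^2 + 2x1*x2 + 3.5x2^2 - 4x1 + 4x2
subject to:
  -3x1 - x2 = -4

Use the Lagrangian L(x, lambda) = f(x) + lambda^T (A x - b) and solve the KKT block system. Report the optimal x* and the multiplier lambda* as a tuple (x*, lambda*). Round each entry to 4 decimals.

Form the Lagrangian:
  L(x, lambda) = (1/2) x^T Q x + c^T x + lambda^T (A x - b)
Stationarity (grad_x L = 0): Q x + c + A^T lambda = 0.
Primal feasibility: A x = b.

This gives the KKT block system:
  [ Q   A^T ] [ x     ]   [-c ]
  [ A    0  ] [ lambda ] = [ b ]

Solving the linear system:
  x*      = (1.5593, -0.678)
  lambda* = (2.3729)
  f(x*)   = 0.2712

x* = (1.5593, -0.678), lambda* = (2.3729)


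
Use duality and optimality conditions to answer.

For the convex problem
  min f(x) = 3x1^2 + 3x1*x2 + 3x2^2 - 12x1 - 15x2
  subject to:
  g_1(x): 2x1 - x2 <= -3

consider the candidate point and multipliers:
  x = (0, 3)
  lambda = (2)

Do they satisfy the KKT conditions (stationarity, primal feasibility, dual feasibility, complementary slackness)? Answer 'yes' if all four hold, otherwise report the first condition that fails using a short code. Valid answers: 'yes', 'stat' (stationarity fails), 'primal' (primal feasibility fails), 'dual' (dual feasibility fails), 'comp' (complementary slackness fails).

Gradient of f: grad f(x) = Q x + c = (-3, 3)
Constraint values g_i(x) = a_i^T x - b_i:
  g_1((0, 3)) = 0
Stationarity residual: grad f(x) + sum_i lambda_i a_i = (1, 1)
  -> stationarity FAILS
Primal feasibility (all g_i <= 0): OK
Dual feasibility (all lambda_i >= 0): OK
Complementary slackness (lambda_i * g_i(x) = 0 for all i): OK

Verdict: the first failing condition is stationarity -> stat.

stat


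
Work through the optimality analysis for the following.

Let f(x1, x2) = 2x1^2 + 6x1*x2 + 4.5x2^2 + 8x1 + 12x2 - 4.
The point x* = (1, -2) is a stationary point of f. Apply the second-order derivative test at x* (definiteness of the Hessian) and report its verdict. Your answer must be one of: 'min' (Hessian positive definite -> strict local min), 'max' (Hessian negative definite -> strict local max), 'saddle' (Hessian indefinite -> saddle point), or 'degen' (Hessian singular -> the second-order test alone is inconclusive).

Compute the Hessian H = grad^2 f:
  H = [[4, 6], [6, 9]]
Verify stationarity: grad f(x*) = H x* + g = (0, 0).
Eigenvalues of H: 0, 13.
H has a zero eigenvalue (singular; positive semidefinite but not definite), so H is neither positive definite, negative definite, nor indefinite. The second-order test alone is inconclusive -> degen.
(Indeed, f is constant along the null direction of H through x*, so x* is not a strict local extremum.)

degen


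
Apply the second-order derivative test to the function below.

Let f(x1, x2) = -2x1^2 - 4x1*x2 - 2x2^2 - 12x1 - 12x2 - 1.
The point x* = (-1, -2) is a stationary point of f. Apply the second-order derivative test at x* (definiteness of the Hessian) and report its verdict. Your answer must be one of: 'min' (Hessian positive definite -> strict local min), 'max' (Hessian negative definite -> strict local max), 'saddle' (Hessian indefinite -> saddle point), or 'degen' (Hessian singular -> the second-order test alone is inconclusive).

Compute the Hessian H = grad^2 f:
  H = [[-4, -4], [-4, -4]]
Verify stationarity: grad f(x*) = H x* + g = (0, 0).
Eigenvalues of H: -8, 0.
H has a zero eigenvalue (singular; negative semidefinite but not definite), so H is neither positive definite, negative definite, nor indefinite. The second-order test alone is inconclusive -> degen.
(Indeed, f is constant along the null direction of H through x*, so x* is not a strict local extremum.)

degen


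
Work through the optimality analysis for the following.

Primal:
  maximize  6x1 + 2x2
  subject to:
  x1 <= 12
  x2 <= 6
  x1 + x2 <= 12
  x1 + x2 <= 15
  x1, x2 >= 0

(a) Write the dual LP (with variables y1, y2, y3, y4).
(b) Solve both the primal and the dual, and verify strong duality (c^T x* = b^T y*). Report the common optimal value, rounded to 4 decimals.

The standard primal-dual pair for 'max c^T x s.t. A x <= b, x >= 0' is:
  Dual:  min b^T y  s.t.  A^T y >= c,  y >= 0.

So the dual LP is:
  minimize  12y1 + 6y2 + 12y3 + 15y4
  subject to:
    y1 + y3 + y4 >= 6
    y2 + y3 + y4 >= 2
    y1, y2, y3, y4 >= 0

Solving the primal: x* = (12, 0).
  primal value c^T x* = 72.
Solving the dual: y* = (4, 0, 2, 0).
  dual value b^T y* = 72.
Strong duality: c^T x* = b^T y*. Confirmed.

72


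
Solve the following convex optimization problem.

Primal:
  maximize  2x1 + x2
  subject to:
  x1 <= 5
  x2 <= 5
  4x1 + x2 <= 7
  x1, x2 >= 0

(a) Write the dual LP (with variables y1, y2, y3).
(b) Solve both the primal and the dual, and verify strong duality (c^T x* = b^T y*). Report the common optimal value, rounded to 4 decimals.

The standard primal-dual pair for 'max c^T x s.t. A x <= b, x >= 0' is:
  Dual:  min b^T y  s.t.  A^T y >= c,  y >= 0.

So the dual LP is:
  minimize  5y1 + 5y2 + 7y3
  subject to:
    y1 + 4y3 >= 2
    y2 + y3 >= 1
    y1, y2, y3 >= 0

Solving the primal: x* = (0.5, 5).
  primal value c^T x* = 6.
Solving the dual: y* = (0, 0.5, 0.5).
  dual value b^T y* = 6.
Strong duality: c^T x* = b^T y*. Confirmed.

6


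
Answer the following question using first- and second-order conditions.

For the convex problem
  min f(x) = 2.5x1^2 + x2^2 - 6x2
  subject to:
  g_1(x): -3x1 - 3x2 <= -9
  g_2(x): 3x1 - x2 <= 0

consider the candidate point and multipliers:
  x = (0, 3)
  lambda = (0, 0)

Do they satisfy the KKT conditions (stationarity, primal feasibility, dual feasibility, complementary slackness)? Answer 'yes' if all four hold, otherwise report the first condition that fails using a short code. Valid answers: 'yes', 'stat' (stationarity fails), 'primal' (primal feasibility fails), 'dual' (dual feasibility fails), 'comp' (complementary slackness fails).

Gradient of f: grad f(x) = Q x + c = (0, 0)
Constraint values g_i(x) = a_i^T x - b_i:
  g_1((0, 3)) = 0
  g_2((0, 3)) = -3
Stationarity residual: grad f(x) + sum_i lambda_i a_i = (0, 0)
  -> stationarity OK
Primal feasibility (all g_i <= 0): OK
Dual feasibility (all lambda_i >= 0): OK
Complementary slackness (lambda_i * g_i(x) = 0 for all i): OK

Verdict: yes, KKT holds.

yes


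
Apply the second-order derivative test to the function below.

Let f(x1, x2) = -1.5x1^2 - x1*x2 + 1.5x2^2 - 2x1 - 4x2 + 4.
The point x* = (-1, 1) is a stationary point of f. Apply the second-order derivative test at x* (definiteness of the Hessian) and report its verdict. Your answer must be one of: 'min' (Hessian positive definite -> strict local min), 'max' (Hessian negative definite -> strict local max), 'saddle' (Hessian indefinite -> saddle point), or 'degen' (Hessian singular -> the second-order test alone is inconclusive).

Compute the Hessian H = grad^2 f:
  H = [[-3, -1], [-1, 3]]
Verify stationarity: grad f(x*) = H x* + g = (0, 0).
Eigenvalues of H: -3.1623, 3.1623.
Eigenvalues have mixed signs, so H is indefinite -> x* is a saddle point.

saddle


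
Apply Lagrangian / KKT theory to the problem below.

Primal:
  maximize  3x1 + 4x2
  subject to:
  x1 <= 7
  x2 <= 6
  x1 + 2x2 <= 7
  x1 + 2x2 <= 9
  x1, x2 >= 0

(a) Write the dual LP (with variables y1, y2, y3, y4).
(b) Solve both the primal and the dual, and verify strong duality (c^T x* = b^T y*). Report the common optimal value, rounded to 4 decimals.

The standard primal-dual pair for 'max c^T x s.t. A x <= b, x >= 0' is:
  Dual:  min b^T y  s.t.  A^T y >= c,  y >= 0.

So the dual LP is:
  minimize  7y1 + 6y2 + 7y3 + 9y4
  subject to:
    y1 + y3 + y4 >= 3
    y2 + 2y3 + 2y4 >= 4
    y1, y2, y3, y4 >= 0

Solving the primal: x* = (7, 0).
  primal value c^T x* = 21.
Solving the dual: y* = (1, 0, 2, 0).
  dual value b^T y* = 21.
Strong duality: c^T x* = b^T y*. Confirmed.

21


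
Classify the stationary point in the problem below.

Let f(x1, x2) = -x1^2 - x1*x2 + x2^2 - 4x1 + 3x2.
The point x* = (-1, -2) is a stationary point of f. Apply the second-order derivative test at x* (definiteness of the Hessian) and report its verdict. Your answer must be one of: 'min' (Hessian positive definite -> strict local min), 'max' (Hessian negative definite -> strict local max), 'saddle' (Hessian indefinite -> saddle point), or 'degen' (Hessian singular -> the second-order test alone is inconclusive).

Compute the Hessian H = grad^2 f:
  H = [[-2, -1], [-1, 2]]
Verify stationarity: grad f(x*) = H x* + g = (0, 0).
Eigenvalues of H: -2.2361, 2.2361.
Eigenvalues have mixed signs, so H is indefinite -> x* is a saddle point.

saddle


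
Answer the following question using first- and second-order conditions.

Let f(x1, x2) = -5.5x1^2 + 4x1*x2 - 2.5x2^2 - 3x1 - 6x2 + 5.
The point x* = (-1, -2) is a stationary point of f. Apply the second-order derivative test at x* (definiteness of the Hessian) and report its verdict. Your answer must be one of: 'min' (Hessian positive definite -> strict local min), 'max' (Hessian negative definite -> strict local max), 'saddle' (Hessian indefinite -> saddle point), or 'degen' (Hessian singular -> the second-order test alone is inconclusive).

Compute the Hessian H = grad^2 f:
  H = [[-11, 4], [4, -5]]
Verify stationarity: grad f(x*) = H x* + g = (0, 0).
Eigenvalues of H: -13, -3.
Both eigenvalues < 0, so H is negative definite -> x* is a strict local max.

max


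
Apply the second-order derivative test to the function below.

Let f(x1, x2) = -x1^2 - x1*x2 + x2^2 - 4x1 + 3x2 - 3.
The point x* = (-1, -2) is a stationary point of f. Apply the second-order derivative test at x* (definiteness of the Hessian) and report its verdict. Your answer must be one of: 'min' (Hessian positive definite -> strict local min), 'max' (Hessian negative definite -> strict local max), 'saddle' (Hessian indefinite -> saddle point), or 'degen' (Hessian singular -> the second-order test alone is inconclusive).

Compute the Hessian H = grad^2 f:
  H = [[-2, -1], [-1, 2]]
Verify stationarity: grad f(x*) = H x* + g = (0, 0).
Eigenvalues of H: -2.2361, 2.2361.
Eigenvalues have mixed signs, so H is indefinite -> x* is a saddle point.

saddle


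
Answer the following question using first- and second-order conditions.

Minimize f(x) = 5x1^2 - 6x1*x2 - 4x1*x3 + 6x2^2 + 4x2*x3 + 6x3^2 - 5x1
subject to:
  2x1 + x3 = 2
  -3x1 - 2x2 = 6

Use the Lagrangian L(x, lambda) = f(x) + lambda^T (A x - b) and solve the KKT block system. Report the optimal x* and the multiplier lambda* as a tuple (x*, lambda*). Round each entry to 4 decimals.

Form the Lagrangian:
  L(x, lambda) = (1/2) x^T Q x + c^T x + lambda^T (A x - b)
Stationarity (grad_x L = 0): Q x + c + A^T lambda = 0.
Primal feasibility: A x = b.

This gives the KKT block system:
  [ Q   A^T ] [ x     ]   [-c ]
  [ A    0  ] [ lambda ] = [ b ]

Solving the linear system:
  x*      = (-0.1608, -2.7587, 2.3217)
  lambda* = (-17.4685, -11.4266)
  f(x*)   = 52.1503

x* = (-0.1608, -2.7587, 2.3217), lambda* = (-17.4685, -11.4266)


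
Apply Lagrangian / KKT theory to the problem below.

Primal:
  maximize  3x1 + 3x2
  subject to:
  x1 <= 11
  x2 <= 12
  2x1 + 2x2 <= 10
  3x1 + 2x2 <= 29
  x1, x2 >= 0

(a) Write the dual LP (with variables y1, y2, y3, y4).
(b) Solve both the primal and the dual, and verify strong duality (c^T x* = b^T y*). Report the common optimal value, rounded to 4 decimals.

The standard primal-dual pair for 'max c^T x s.t. A x <= b, x >= 0' is:
  Dual:  min b^T y  s.t.  A^T y >= c,  y >= 0.

So the dual LP is:
  minimize  11y1 + 12y2 + 10y3 + 29y4
  subject to:
    y1 + 2y3 + 3y4 >= 3
    y2 + 2y3 + 2y4 >= 3
    y1, y2, y3, y4 >= 0

Solving the primal: x* = (5, 0).
  primal value c^T x* = 15.
Solving the dual: y* = (0, 0, 1.5, 0).
  dual value b^T y* = 15.
Strong duality: c^T x* = b^T y*. Confirmed.

15


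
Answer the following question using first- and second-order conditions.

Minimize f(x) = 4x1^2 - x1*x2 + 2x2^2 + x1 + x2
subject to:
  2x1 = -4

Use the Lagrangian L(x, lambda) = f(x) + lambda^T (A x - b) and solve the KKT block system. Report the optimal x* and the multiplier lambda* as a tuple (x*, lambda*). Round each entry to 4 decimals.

Form the Lagrangian:
  L(x, lambda) = (1/2) x^T Q x + c^T x + lambda^T (A x - b)
Stationarity (grad_x L = 0): Q x + c + A^T lambda = 0.
Primal feasibility: A x = b.

This gives the KKT block system:
  [ Q   A^T ] [ x     ]   [-c ]
  [ A    0  ] [ lambda ] = [ b ]

Solving the linear system:
  x*      = (-2, -0.75)
  lambda* = (7.125)
  f(x*)   = 12.875

x* = (-2, -0.75), lambda* = (7.125)


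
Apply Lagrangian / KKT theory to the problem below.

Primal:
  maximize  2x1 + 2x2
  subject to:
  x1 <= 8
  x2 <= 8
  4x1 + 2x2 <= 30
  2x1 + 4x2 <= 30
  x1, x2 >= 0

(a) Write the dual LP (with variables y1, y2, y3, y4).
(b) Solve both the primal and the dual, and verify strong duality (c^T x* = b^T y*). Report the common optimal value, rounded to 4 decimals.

The standard primal-dual pair for 'max c^T x s.t. A x <= b, x >= 0' is:
  Dual:  min b^T y  s.t.  A^T y >= c,  y >= 0.

So the dual LP is:
  minimize  8y1 + 8y2 + 30y3 + 30y4
  subject to:
    y1 + 4y3 + 2y4 >= 2
    y2 + 2y3 + 4y4 >= 2
    y1, y2, y3, y4 >= 0

Solving the primal: x* = (5, 5).
  primal value c^T x* = 20.
Solving the dual: y* = (0, 0, 0.3333, 0.3333).
  dual value b^T y* = 20.
Strong duality: c^T x* = b^T y*. Confirmed.

20


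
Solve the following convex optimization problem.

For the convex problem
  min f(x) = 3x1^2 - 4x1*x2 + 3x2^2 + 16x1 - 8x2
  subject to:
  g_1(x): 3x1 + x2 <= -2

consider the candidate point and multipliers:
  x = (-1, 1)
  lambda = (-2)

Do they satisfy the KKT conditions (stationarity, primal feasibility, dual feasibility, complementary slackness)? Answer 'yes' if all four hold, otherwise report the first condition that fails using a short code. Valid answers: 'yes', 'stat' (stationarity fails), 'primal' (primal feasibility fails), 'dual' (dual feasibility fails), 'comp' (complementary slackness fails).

Gradient of f: grad f(x) = Q x + c = (6, 2)
Constraint values g_i(x) = a_i^T x - b_i:
  g_1((-1, 1)) = 0
Stationarity residual: grad f(x) + sum_i lambda_i a_i = (0, 0)
  -> stationarity OK
Primal feasibility (all g_i <= 0): OK
Dual feasibility (all lambda_i >= 0): FAILS
Complementary slackness (lambda_i * g_i(x) = 0 for all i): OK

Verdict: the first failing condition is dual_feasibility -> dual.

dual


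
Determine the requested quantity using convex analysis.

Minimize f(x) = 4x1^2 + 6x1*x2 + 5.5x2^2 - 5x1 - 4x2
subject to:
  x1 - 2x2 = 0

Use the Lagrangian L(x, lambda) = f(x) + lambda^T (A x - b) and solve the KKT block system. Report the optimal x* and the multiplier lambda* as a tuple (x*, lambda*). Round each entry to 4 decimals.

Form the Lagrangian:
  L(x, lambda) = (1/2) x^T Q x + c^T x + lambda^T (A x - b)
Stationarity (grad_x L = 0): Q x + c + A^T lambda = 0.
Primal feasibility: A x = b.

This gives the KKT block system:
  [ Q   A^T ] [ x     ]   [-c ]
  [ A    0  ] [ lambda ] = [ b ]

Solving the linear system:
  x*      = (0.4179, 0.209)
  lambda* = (0.403)
  f(x*)   = -1.4627

x* = (0.4179, 0.209), lambda* = (0.403)


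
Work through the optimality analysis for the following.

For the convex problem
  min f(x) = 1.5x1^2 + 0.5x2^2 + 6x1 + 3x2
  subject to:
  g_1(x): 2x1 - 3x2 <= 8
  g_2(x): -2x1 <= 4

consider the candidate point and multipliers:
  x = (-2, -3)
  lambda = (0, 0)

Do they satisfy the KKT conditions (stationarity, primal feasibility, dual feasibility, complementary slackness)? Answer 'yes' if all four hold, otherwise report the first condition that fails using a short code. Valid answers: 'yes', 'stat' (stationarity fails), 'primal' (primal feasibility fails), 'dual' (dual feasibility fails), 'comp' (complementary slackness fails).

Gradient of f: grad f(x) = Q x + c = (0, 0)
Constraint values g_i(x) = a_i^T x - b_i:
  g_1((-2, -3)) = -3
  g_2((-2, -3)) = 0
Stationarity residual: grad f(x) + sum_i lambda_i a_i = (0, 0)
  -> stationarity OK
Primal feasibility (all g_i <= 0): OK
Dual feasibility (all lambda_i >= 0): OK
Complementary slackness (lambda_i * g_i(x) = 0 for all i): OK

Verdict: yes, KKT holds.

yes


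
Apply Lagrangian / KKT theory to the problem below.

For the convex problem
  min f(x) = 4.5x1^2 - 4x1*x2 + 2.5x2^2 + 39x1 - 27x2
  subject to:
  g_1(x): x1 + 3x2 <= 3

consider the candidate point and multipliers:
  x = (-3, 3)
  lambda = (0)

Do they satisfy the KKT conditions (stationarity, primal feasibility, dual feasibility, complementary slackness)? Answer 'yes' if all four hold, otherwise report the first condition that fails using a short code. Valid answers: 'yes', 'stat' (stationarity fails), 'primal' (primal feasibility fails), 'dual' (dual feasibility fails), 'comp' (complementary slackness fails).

Gradient of f: grad f(x) = Q x + c = (0, 0)
Constraint values g_i(x) = a_i^T x - b_i:
  g_1((-3, 3)) = 3
Stationarity residual: grad f(x) + sum_i lambda_i a_i = (0, 0)
  -> stationarity OK
Primal feasibility (all g_i <= 0): FAILS
Dual feasibility (all lambda_i >= 0): OK
Complementary slackness (lambda_i * g_i(x) = 0 for all i): OK

Verdict: the first failing condition is primal_feasibility -> primal.

primal


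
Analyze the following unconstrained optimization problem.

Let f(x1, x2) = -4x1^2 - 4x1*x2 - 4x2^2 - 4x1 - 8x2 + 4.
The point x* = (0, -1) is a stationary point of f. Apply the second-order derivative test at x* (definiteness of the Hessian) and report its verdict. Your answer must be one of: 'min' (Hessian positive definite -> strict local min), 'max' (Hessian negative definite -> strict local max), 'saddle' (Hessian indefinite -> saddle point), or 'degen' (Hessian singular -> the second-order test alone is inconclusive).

Compute the Hessian H = grad^2 f:
  H = [[-8, -4], [-4, -8]]
Verify stationarity: grad f(x*) = H x* + g = (0, 0).
Eigenvalues of H: -12, -4.
Both eigenvalues < 0, so H is negative definite -> x* is a strict local max.

max


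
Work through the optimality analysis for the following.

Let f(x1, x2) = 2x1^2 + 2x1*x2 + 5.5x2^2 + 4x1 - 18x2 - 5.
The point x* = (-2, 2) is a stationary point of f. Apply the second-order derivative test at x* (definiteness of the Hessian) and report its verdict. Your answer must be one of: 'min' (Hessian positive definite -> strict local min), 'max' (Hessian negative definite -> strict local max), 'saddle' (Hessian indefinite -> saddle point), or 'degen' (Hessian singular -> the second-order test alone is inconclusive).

Compute the Hessian H = grad^2 f:
  H = [[4, 2], [2, 11]]
Verify stationarity: grad f(x*) = H x* + g = (0, 0).
Eigenvalues of H: 3.4689, 11.5311.
Both eigenvalues > 0, so H is positive definite -> x* is a strict local min.

min


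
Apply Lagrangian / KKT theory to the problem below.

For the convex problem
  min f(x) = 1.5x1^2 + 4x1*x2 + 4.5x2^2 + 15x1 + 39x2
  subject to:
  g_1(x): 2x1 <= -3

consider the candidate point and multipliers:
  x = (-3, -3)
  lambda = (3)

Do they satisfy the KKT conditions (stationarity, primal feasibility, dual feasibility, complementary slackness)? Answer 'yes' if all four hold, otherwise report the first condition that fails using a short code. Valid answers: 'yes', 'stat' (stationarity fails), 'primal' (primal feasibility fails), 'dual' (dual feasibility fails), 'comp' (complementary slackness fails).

Gradient of f: grad f(x) = Q x + c = (-6, 0)
Constraint values g_i(x) = a_i^T x - b_i:
  g_1((-3, -3)) = -3
Stationarity residual: grad f(x) + sum_i lambda_i a_i = (0, 0)
  -> stationarity OK
Primal feasibility (all g_i <= 0): OK
Dual feasibility (all lambda_i >= 0): OK
Complementary slackness (lambda_i * g_i(x) = 0 for all i): FAILS

Verdict: the first failing condition is complementary_slackness -> comp.

comp


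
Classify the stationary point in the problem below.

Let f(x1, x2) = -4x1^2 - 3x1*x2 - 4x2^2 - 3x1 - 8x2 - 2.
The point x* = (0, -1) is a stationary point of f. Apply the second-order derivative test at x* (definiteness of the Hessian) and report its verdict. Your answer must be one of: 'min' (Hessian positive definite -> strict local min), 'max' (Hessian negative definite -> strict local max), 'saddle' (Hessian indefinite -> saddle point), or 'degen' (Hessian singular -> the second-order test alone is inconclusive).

Compute the Hessian H = grad^2 f:
  H = [[-8, -3], [-3, -8]]
Verify stationarity: grad f(x*) = H x* + g = (0, 0).
Eigenvalues of H: -11, -5.
Both eigenvalues < 0, so H is negative definite -> x* is a strict local max.

max


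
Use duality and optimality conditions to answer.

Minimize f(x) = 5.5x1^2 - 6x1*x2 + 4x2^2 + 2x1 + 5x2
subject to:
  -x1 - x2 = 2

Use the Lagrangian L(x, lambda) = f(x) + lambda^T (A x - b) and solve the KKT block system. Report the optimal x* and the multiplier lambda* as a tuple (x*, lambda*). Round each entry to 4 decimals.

Form the Lagrangian:
  L(x, lambda) = (1/2) x^T Q x + c^T x + lambda^T (A x - b)
Stationarity (grad_x L = 0): Q x + c + A^T lambda = 0.
Primal feasibility: A x = b.

This gives the KKT block system:
  [ Q   A^T ] [ x     ]   [-c ]
  [ A    0  ] [ lambda ] = [ b ]

Solving the linear system:
  x*      = (-0.8065, -1.1935)
  lambda* = (0.2903)
  f(x*)   = -4.0806

x* = (-0.8065, -1.1935), lambda* = (0.2903)


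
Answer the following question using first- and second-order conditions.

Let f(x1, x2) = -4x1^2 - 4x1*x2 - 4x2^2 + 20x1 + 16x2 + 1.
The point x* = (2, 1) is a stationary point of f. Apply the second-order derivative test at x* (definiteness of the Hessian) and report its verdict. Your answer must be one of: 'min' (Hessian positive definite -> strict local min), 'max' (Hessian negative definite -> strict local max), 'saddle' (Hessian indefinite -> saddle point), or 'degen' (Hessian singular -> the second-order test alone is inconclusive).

Compute the Hessian H = grad^2 f:
  H = [[-8, -4], [-4, -8]]
Verify stationarity: grad f(x*) = H x* + g = (0, 0).
Eigenvalues of H: -12, -4.
Both eigenvalues < 0, so H is negative definite -> x* is a strict local max.

max


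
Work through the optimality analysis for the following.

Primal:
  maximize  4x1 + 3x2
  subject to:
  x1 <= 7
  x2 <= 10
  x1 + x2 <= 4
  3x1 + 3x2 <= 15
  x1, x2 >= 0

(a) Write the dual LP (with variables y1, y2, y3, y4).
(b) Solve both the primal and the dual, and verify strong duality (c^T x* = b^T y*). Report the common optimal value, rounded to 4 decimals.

The standard primal-dual pair for 'max c^T x s.t. A x <= b, x >= 0' is:
  Dual:  min b^T y  s.t.  A^T y >= c,  y >= 0.

So the dual LP is:
  minimize  7y1 + 10y2 + 4y3 + 15y4
  subject to:
    y1 + y3 + 3y4 >= 4
    y2 + y3 + 3y4 >= 3
    y1, y2, y3, y4 >= 0

Solving the primal: x* = (4, 0).
  primal value c^T x* = 16.
Solving the dual: y* = (0, 0, 4, 0).
  dual value b^T y* = 16.
Strong duality: c^T x* = b^T y*. Confirmed.

16


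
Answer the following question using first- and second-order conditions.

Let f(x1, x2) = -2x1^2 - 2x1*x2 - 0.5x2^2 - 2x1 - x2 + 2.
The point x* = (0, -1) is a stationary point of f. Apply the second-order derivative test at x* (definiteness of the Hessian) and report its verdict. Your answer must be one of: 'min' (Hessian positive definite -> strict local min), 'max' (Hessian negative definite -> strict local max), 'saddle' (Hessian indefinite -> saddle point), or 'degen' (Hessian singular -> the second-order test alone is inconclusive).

Compute the Hessian H = grad^2 f:
  H = [[-4, -2], [-2, -1]]
Verify stationarity: grad f(x*) = H x* + g = (0, 0).
Eigenvalues of H: -5, 0.
H has a zero eigenvalue (singular; negative semidefinite but not definite), so H is neither positive definite, negative definite, nor indefinite. The second-order test alone is inconclusive -> degen.
(Indeed, f is constant along the null direction of H through x*, so x* is not a strict local extremum.)

degen
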